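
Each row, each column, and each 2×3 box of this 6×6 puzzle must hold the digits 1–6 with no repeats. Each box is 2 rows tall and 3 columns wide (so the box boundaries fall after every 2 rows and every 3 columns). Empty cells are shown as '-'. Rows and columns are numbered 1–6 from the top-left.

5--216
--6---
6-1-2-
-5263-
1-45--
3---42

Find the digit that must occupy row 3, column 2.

3

row 1, column 3 = 3: row 1 has {1,2,5,6}; col 3 has {1,2,4,6}; box has {5,6} → only 3 remains.
row 2, column 5 = 5: row 2 has {6}; col 5 has {1,2,3,4}; box has {1,2,6} → only 5 remains.
row 3, column 4 = 4: row 3 has {1,2,6}; col 4 has {2,5,6}; box has {2,3,6} → only 4 remains.
row 3, column 6 = 5: row 3 has {1,2,4,6}; col 6 has {2,6}; box has {2,3,4,6} → only 5 remains.
row 4, column 1 = 4: row 4 has {2,3,5,6}; col 1 has {1,3,5,6}; box has {1,2,5,6} → only 4 remains.
row 4, column 6 = 1: row 4 has {2,3,4,5,6}; col 6 has {2,5,6}; box has {2,3,4,5,6} → only 1 remains.
row 5, column 5 = 6: row 5 has {1,4,5}; col 5 has {1,2,3,4,5}; box has {2,4,5} → only 6 remains.
row 5, column 6 = 3: row 5 has {1,4,5,6}; col 6 has {1,2,5,6}; box has {2,4,5,6} → only 3 remains.
row 6, column 2 = 6: row 6 has {2,3,4}; col 2 has {5}; box has {1,3,4} → only 6 remains.
row 6, column 3 = 5: row 6 has {2,3,4,6}; col 3 has {1,2,3,4,6}; box has {1,3,4,6} → only 5 remains.
row 6, column 4 = 1: row 6 has {2,3,4,5,6}; col 4 has {2,4,5,6}; box has {2,3,4,5,6} → only 1 remains.
row 1, column 2 = 4: row 1 has {1,2,3,5,6}; col 2 has {5,6}; box has {3,5,6} → only 4 remains.
row 2, column 1 = 2: row 2 has {5,6}; col 1 has {1,3,4,5,6}; box has {3,4,5,6} → only 2 remains.
row 2, column 2 = 1: row 2 has {2,5,6}; col 2 has {4,5,6}; box has {2,3,4,5,6} → only 1 remains.
row 2, column 4 = 3: row 2 has {1,2,5,6}; col 4 has {1,2,4,5,6}; box has {1,2,5,6} → only 3 remains.
row 2, column 6 = 4: row 2 has {1,2,3,5,6}; col 6 has {1,2,3,5,6}; box has {1,2,3,5,6} → only 4 remains.
row 3, column 2 = 3: row 3 has {1,2,4,5,6}; col 2 has {1,4,5,6}; box has {1,2,4,5,6} → only 3 remains.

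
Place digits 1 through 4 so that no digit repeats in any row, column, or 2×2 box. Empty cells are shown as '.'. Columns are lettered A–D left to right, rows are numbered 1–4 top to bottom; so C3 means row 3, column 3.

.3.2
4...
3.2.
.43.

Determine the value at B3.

A1 = 1 (sole candidate).
C1 = 4 (sole candidate).
B2 = 2 (sole candidate).
C2 = 1 (sole candidate).
D2 = 3 (sole candidate).
B3 = 1: row 3 has {2,3}; col 2 has {2,3,4}; box has {3,4} → only 1 remains.

1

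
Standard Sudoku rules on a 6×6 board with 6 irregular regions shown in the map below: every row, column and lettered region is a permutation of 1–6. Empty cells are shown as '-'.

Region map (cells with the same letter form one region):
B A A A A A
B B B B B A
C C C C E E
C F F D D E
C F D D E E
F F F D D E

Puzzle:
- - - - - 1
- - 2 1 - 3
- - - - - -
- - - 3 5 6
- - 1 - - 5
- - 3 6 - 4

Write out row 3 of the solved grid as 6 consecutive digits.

R3C6 = 2: row 3 has {}; col 6 has {1,3,4,5,6}; region has {4,5,6} → only 2 remains.
R4C3 = 4 (sole candidate).
R5C5 = 3 (sole candidate).
R6C5 = 2 (sole candidate).
R3C5 = 1: row 3 has {2}; col 5 has {2,3,5}; region has {2,3,4,5,6} → only 1 remains.
R5C4 = 4 (sole candidate).
R3C4 = 5: row 3 has {1,2}; col 4 has {1,3,4,6}; region has {} → only 5 remains.
R1C4 = 2 (sole candidate).
R3C3 = 6: row 3 has {1,2,5}; col 3 has {1,2,3,4}; region has {5} → only 6 remains.
R5C1 = 2 (sole candidate).
R5C2 = 6 (sole candidate).
R1C3 = 5 (sole candidate).
R4C1 = 1 (sole candidate).
R4C2 = 2 (sole candidate).
R6C1 = 5 (sole candidate).
R6C2 = 1 (sole candidate).
R1C2 = 4 (sole candidate).
R1C5 = 6 (sole candidate).
R2C2 = 5 (sole candidate).
R2C5 = 4 (sole candidate).
R3C2 = 3: row 3 has {1,2,5,6}; col 2 has {1,2,4,5,6}; region has {1,2,5,6} → only 3 remains.
R1C1 = 3 (sole candidate).
R2C1 = 6 (sole candidate).
R3C1 = 4: row 3 has {1,2,3,5,6}; col 1 has {1,2,3,5,6}; region has {1,2,3,5,6} → only 4 remains.

436512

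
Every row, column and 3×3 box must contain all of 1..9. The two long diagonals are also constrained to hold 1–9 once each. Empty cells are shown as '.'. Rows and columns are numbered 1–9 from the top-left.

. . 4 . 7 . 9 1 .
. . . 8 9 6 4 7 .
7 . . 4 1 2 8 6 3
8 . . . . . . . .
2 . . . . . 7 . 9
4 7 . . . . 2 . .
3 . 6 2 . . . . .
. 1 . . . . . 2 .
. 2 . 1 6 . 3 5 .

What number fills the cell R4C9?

1

R7C7 = 1 (sole candidate).
R8C7 = 6 (sole candidate).
R9C1 = 9 (sole candidate).
R4C7 = 5 (sole candidate).
R8C1 = 5 (sole candidate).
R1C1 = 6 (sole candidate).
R2C1 = 1 (sole candidate).
R1C2 = 8 (hidden single in row 1).
R1C9 = 2 (hidden single in row 1).
R2C9 = 5 (sole candidate).
R7C2 = 4 (sole candidate).
R2C2 = 3 (sole candidate).
R2C3 = 2 (sole candidate).
R4C5 = 2 (hidden single in row 4).
R4C4 = 7 (hidden single in row 4).
R6C9 = 6 (hidden single in row 6).
R4C2 = 6 (hidden single in row 4).
R5C2 = 5 (sole candidate).
R5C5 = 4 (sole candidate).
R9C9 = 8 (sole candidate).
R3C2 = 9 (sole candidate).
R3C3 = 5 (sole candidate).
R4C6 = 3 (sole candidate).
R4C8 = 4 (sole candidate).
R4C9 = 1: row 4 has {2,3,4,5,6,7,8}; col 9 has {2,3,5,6,8,9}; box has {2,4,5,6,7,9} → only 1 remains.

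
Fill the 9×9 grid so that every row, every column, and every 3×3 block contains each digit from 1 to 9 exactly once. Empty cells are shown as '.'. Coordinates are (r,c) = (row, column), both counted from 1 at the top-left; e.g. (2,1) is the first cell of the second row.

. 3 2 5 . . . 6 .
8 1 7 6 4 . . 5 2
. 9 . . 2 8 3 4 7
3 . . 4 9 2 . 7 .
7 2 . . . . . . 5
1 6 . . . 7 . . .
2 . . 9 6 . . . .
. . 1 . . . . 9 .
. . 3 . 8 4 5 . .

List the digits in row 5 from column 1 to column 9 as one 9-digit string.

729816435

(1,1) = 4 (sole candidate).
(2,7) = 9 (sole candidate).
(3,4) = 1 (sole candidate).
(9,2) = 7 (sole candidate).
(9,4) = 2 (sole candidate).
(9,8) = 1 (sole candidate).
(9,9) = 6 (sole candidate).
(1,5) = 7 (sole candidate).
(1,6) = 9 (sole candidate).
(2,6) = 3 (sole candidate).
(8,6) = 5 (sole candidate).
(9,1) = 9 (sole candidate).
(7,6) = 1 (sole candidate).
(8,1) = 6 (sole candidate).
(8,5) = 3 (sole candidate).
(3,1) = 5 (sole candidate).
(3,3) = 6 (sole candidate).
(5,5) = 1: row 5 has {2,5,7}; col 5 has {2,3,4,6,7,8,9}; box has {2,4,7,9} → only 1 remains.
(5,6) = 6: row 5 has {1,2,5,7}; col 6 has {1,2,3,4,5,7,8,9}; box has {1,2,4,7,9} → only 6 remains.
(6,5) = 5 (sole candidate).
(8,4) = 7 (sole candidate).
(4,7) = 6 (hidden single in row 4).
(4,9) = 1 (hidden single in row 4).
(1,9) = 8 (sole candidate).
(8,9) = 4 (sole candidate).
(1,7) = 1 (sole candidate).
(7,9) = 3 (sole candidate).
(8,2) = 8 (sole candidate).
(8,7) = 2 (sole candidate).
(4,2) = 5 (sole candidate).
(4,3) = 8 (sole candidate).
(6,9) = 9 (sole candidate).
(7,2) = 4 (sole candidate).
(7,3) = 5 (sole candidate).
(7,8) = 8 (sole candidate).
(5,8) = 3: row 5 has {1,2,5,6,7}; col 8 has {1,4,5,6,7,8,9}; box has {1,5,6,7,9} → only 3 remains.
(6,3) = 4 (sole candidate).
(6,7) = 8 (sole candidate).
(6,8) = 2 (sole candidate).
(7,7) = 7 (sole candidate).
(5,3) = 9: row 5 has {1,2,3,5,6,7}; col 3 has {1,2,3,4,5,6,7,8}; box has {1,2,3,4,5,6,7,8} → only 9 remains.
(5,4) = 8: row 5 has {1,2,3,5,6,7,9}; col 4 has {1,2,4,5,6,7,9}; box has {1,2,4,5,6,7,9} → only 8 remains.
(5,7) = 4: row 5 has {1,2,3,5,6,7,8,9}; col 7 has {1,2,3,5,6,7,8,9}; box has {1,2,3,5,6,7,8,9} → only 4 remains.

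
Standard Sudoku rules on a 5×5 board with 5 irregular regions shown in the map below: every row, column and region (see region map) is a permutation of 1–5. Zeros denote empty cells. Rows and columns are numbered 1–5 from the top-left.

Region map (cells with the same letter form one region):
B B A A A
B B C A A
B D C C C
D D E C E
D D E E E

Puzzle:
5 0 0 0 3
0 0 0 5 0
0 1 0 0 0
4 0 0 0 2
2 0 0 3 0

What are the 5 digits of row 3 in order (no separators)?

31245

row 3, column 1 = 3: row 3 has {1}; col 1 has {2,4,5}; region has {5} → only 3 remains.
row 4, column 4 = 1: row 4 has {2,4}; col 4 has {3,5}; region has {} → only 1 remains.
row 5, column 2 = 5: row 5 has {2,3}; col 2 has {1}; region has {1,2,4} → only 5 remains.
row 2, column 1 = 1: row 2 has {5}; col 1 has {2,3,4,5}; region has {3,5} → only 1 remains.
row 2, column 5 = 4: row 2 has {1,5}; col 5 has {2,3}; region has {3,5} → only 4 remains.
row 3, column 5 = 5: row 3 has {1,3}; col 5 has {2,3,4}; region has {1} → only 5 remains.
row 4, column 2 = 3: row 4 has {1,2,4}; col 2 has {1,5}; region has {1,2,4,5} → only 3 remains.
row 4, column 3 = 5: row 4 has {1,2,3,4}; col 3 has {}; region has {2,3} → only 5 remains.
row 5, column 5 = 1: row 5 has {2,3,5}; col 5 has {2,3,4,5}; region has {2,3,5} → only 1 remains.
row 1, column 4 = 2: row 1 has {3,5}; col 4 has {1,3,5}; region has {3,4,5} → only 2 remains.
row 2, column 2 = 2: row 2 has {1,4,5}; col 2 has {1,3,5}; region has {1,3,5} → only 2 remains.
row 2, column 3 = 3: row 2 has {1,2,4,5}; col 3 has {5}; region has {1,5} → only 3 remains.
row 3, column 4 = 4: row 3 has {1,3,5}; col 4 has {1,2,3,5}; region has {1,3,5} → only 4 remains.
row 5, column 3 = 4: row 5 has {1,2,3,5}; col 3 has {3,5}; region has {1,2,3,5} → only 4 remains.
row 1, column 2 = 4: row 1 has {2,3,5}; col 2 has {1,2,3,5}; region has {1,2,3,5} → only 4 remains.
row 1, column 3 = 1: row 1 has {2,3,4,5}; col 3 has {3,4,5}; region has {2,3,4,5} → only 1 remains.
row 3, column 3 = 2: row 3 has {1,3,4,5}; col 3 has {1,3,4,5}; region has {1,3,4,5} → only 2 remains.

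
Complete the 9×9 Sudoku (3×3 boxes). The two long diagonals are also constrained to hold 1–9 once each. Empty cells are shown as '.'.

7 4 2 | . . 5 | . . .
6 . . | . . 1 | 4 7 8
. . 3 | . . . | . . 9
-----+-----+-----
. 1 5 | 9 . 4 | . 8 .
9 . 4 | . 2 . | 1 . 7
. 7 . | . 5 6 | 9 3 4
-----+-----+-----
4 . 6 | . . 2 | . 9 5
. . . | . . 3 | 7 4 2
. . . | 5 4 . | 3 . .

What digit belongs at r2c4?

2

r1c7 = 6: row 1 has {2,4,5,7}; col 7 has {1,3,4,7,9}; box has {4,7,8,9} → only 6 remains.
r1c8 = 1: row 1 has {2,4,5,6,7}; col 8 has {3,4,7,8,9}; box has {4,6,7,8,9} → only 1 remains.
r1c9 = 3: row 1 has {1,2,4,5,6,7}; col 9 has {2,4,5,7,8,9}; box has {1,4,6,7,8,9}; anti-diagonal has {2,4,6,7} → only 3 remains.
r2c2 = 5: row 2 has {1,4,6,7,8}; col 2 has {1,4,7}; box has {2,3,4,6,7}; main diagonal has {2,3,4,6,7,9} → only 5 remains.
r2c3 = 9: row 2 has {1,4,5,6,7,8}; col 3 has {2,3,4,5,6}; box has {2,3,4,5,6,7} → only 9 remains.
r2c5 = 3: row 2 has {1,4,5,6,7,8,9}; col 5 has {2,4,5}; box has {1,5} → only 3 remains.
r3c2 = 8: row 3 has {3,9}; col 2 has {1,4,5,7}; box has {2,3,4,5,6,7,9} → only 8 remains.
r3c6 = 7: row 3 has {3,8,9}; col 6 has {1,2,3,4,5,6}; box has {1,3,5} → only 7 remains.
r3c7 = 5: row 3 has {3,7,8,9}; col 7 has {1,3,4,6,7,9}; box has {1,3,4,6,7,8,9}; anti-diagonal has {2,3,4,6,7} → only 5 remains.
r3c8 = 2: row 3 has {3,5,7,8,9}; col 8 has {1,3,4,7,8,9}; box has {1,3,4,5,6,7,8,9} → only 2 remains.
r4c5 = 7: row 4 has {1,4,5,8,9}; col 5 has {2,3,4,5}; box has {2,4,5,6,9} → only 7 remains.
r4c7 = 2: row 4 has {1,4,5,7,8,9}; col 7 has {1,3,4,5,6,7,9}; box has {1,3,4,7,8,9} → only 2 remains.
r4c9 = 6: row 4 has {1,2,4,5,7,8,9}; col 9 has {2,3,4,5,7,8,9}; box has {1,2,3,4,7,8,9} → only 6 remains.
r5c6 = 8: row 5 has {1,2,4,7,9}; col 6 has {1,2,3,4,5,6,7}; box has {2,4,5,6,7,9} → only 8 remains.
r5c8 = 5: row 5 has {1,2,4,7,8,9}; col 8 has {1,2,3,4,7,8,9}; box has {1,2,3,4,6,7,8,9} → only 5 remains.
r6c3 = 8: row 6 has {3,4,5,6,7,9}; col 3 has {2,3,4,5,6,9}; box has {1,4,5,7,9} → only 8 remains.
r6c4 = 1: row 6 has {3,4,5,6,7,8,9}; col 4 has {5,9}; box has {2,4,5,6,7,8,9}; anti-diagonal has {2,3,4,5,6,7} → only 1 remains.
r7c2 = 3: row 7 has {2,4,5,6,9}; col 2 has {1,4,5,7,8}; box has {4,6} → only 3 remains.
r7c7 = 8: row 7 has {2,3,4,5,6,9}; col 7 has {1,2,3,4,5,6,7,9}; box has {2,3,4,5,7,9}; main diagonal has {2,3,4,5,6,7,9} → only 8 remains.
r8c2 = 9: row 8 has {2,3,4,7}; col 2 has {1,3,4,5,7,8}; box has {3,4,6}; anti-diagonal has {1,2,3,4,5,6,7} → only 9 remains.
r8c3 = 1: row 8 has {2,3,4,7,9}; col 3 has {2,3,4,5,6,8,9}; box has {3,4,6,9} → only 1 remains.
r9c1 = 8: row 9 has {3,4,5}; col 1 has {4,6,7,9}; box has {1,3,4,6,9}; anti-diagonal has {1,2,3,4,5,6,7,9} → only 8 remains.
r9c2 = 2: row 9 has {3,4,5,8}; col 2 has {1,3,4,5,7,8,9}; box has {1,3,4,6,8,9} → only 2 remains.
r9c3 = 7: row 9 has {2,3,4,5,8}; col 3 has {1,2,3,4,5,6,8,9}; box has {1,2,3,4,6,8,9} → only 7 remains.
r9c6 = 9: row 9 has {2,3,4,5,7,8}; col 6 has {1,2,3,4,5,6,7,8}; box has {2,3,4,5} → only 9 remains.
r9c8 = 6: row 9 has {2,3,4,5,7,8,9}; col 8 has {1,2,3,4,5,7,8,9}; box has {2,3,4,5,7,8,9} → only 6 remains.
r9c9 = 1: row 9 has {2,3,4,5,6,7,8,9}; col 9 has {2,3,4,5,6,7,8,9}; box has {2,3,4,5,6,7,8,9}; main diagonal has {2,3,4,5,6,7,8,9} → only 1 remains.
r1c4 = 8: row 1 has {1,2,3,4,5,6,7}; col 4 has {1,5,9}; box has {1,3,5,7} → only 8 remains.
r1c5 = 9: row 1 has {1,2,3,4,5,6,7,8}; col 5 has {2,3,4,5,7}; box has {1,3,5,7,8} → only 9 remains.
r2c4 = 2: row 2 has {1,3,4,5,6,7,8,9}; col 4 has {1,5,8,9}; box has {1,3,5,7,8,9} → only 2 remains.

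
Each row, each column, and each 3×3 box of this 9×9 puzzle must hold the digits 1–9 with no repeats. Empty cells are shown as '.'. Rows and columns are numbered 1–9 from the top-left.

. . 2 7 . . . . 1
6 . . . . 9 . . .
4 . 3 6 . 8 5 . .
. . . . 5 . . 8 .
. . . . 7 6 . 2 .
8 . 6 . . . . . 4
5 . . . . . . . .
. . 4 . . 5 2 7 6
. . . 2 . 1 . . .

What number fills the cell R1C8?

6

R1C1 = 9: row 1 has {1,2,7}; col 1 has {4,5,6,8}; box has {2,3,4,6} → only 9 remains.
R3C8 = 9: row 3 has {3,4,5,6,8}; col 8 has {2,7,8}; box has {1,5} → only 9 remains.
R1C2 = 5: in row 1, 5 can only go here (every other open cell in that row sees a 5).
R1C7 = 8: in row 1, 8 can only go here (every other open cell in that row sees an 8).
R1C8 = 6: in row 1, 6 can only go here (every other open cell in that row sees a 6).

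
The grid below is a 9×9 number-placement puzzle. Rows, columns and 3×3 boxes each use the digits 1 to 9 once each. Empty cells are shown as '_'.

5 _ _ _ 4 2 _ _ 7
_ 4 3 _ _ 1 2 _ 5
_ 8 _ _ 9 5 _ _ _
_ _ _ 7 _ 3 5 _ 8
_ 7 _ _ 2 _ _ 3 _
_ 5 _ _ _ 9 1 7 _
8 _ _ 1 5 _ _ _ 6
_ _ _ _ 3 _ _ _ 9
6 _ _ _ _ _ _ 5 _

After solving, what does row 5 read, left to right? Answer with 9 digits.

179528634

r5c9 = 4: row 5 has {2,3,7}; col 9 has {5,6,7,8,9}; box has {1,3,5,7,8} → only 4 remains.
r6c9 = 2: row 6 has {1,5,7,9}; col 9 has {4,5,6,7,8,9}; box has {1,3,4,5,7,8} → only 2 remains.
r5c4 = 5: in row 5, 5 can only go here (every other open cell in that row sees a 5).
r6c1 = 3: in row 6, 3 can only go here (every other open cell in that row sees a 3).
r8c3 = 5: in row 8, 5 can only go here (every other open cell in that row sees a 5).
r9c4 = 9: in column 4, 9 can only go here (every other open cell in that column sees a 9).
r8c4 = 2: in column 4, 2 can only go here (every other open cell in that column sees a 2).
r8c2 = 1: row 8 has {2,3,5,9}; col 2 has {4,5,7,8}; box has {5,6,8} → only 1 remains.
r8c6 = 6: in row 8, 6 can only go here (every other open cell in that row sees a 6).
r5c6 = 8: row 5 has {2,3,4,5,7}; col 6 has {1,2,3,5,6,9}; box has {2,3,5,7,9} → only 8 remains.
r6c5 = 6: row 6 has {1,2,3,5,7,9}; col 5 has {2,3,4,5,9}; box has {2,3,5,7,8,9} → only 6 remains.
r4c5 = 1: row 4 has {3,5,7,8}; col 5 has {2,3,4,5,6,9}; box has {2,3,5,6,7,8,9} → only 1 remains.
r6c4 = 4: row 6 has {1,2,3,5,6,7,9}; col 4 has {1,2,5,7,9}; box has {1,2,3,5,6,7,8,9} → only 4 remains.
r6c3 = 8: row 6 has {1,2,3,4,5,6,7,9}; col 3 has {3,5}; box has {3,5,7} → only 8 remains.
r9c9 = 1: in row 9, 1 can only go here (every other open cell in that row sees a 1).
r3c9 = 3: row 3 has {5,8,9}; col 9 has {1,2,4,5,6,7,8,9}; box has {2,5,7} → only 3 remains.
r3c4 = 6: row 3 has {3,5,8,9}; col 4 has {1,2,4,5,7,9}; box has {1,2,4,5,9} → only 6 remains.
r3c7 = 4: row 3 has {3,5,6,8,9}; col 7 has {1,2,5}; box has {2,3,5,7} → only 4 remains.
r3c8 = 1: row 3 has {3,4,5,6,8,9}; col 8 has {3,5,7}; box has {2,3,4,5,7} → only 1 remains.
r2c4 = 8: row 2 has {1,2,3,4,5}; col 4 has {1,2,4,5,6,7,9}; box has {1,2,4,5,6,9} → only 8 remains.
r2c5 = 7: row 2 has {1,2,3,4,5,8}; col 5 has {1,2,3,4,5,6,9}; box has {1,2,4,5,6,8,9} → only 7 remains.
r9c5 = 8: row 9 has {1,5,6,9}; col 5 has {1,2,3,4,5,6,7,9}; box has {1,2,3,5,6,9} → only 8 remains.
r1c4 = 3: row 1 has {2,4,5,7}; col 4 has {1,2,4,5,6,7,8,9}; box has {1,2,4,5,6,7,8,9} → only 3 remains.
r2c1 = 9: row 2 has {1,2,3,4,5,7,8}; col 1 has {3,5,6,8}; box has {3,4,5,8} → only 9 remains.
r2c8 = 6: row 2 has {1,2,3,4,5,7,8,9}; col 8 has {1,3,5,7}; box has {1,2,3,4,5,7} → only 6 remains.
r4c8 = 9: row 4 has {1,3,5,7,8}; col 8 has {1,3,5,6,7}; box has {1,2,3,4,5,7,8} → only 9 remains.
r5c1 = 1: row 5 has {2,3,4,5,7,8}; col 1 has {3,5,6,8,9}; box has {3,5,7,8} → only 1 remains.
r5c7 = 6: row 5 has {1,2,3,4,5,7,8}; col 7 has {1,2,4,5}; box has {1,2,3,4,5,7,8,9} → only 6 remains.
r1c2 = 6: row 1 has {2,3,4,5,7}; col 2 has {1,4,5,7,8}; box has {3,4,5,8,9} → only 6 remains.
r1c3 = 1: row 1 has {2,3,4,5,6,7}; col 3 has {3,5,8}; box has {3,4,5,6,8,9} → only 1 remains.
r1c8 = 8: row 1 has {1,2,3,4,5,6,7}; col 8 has {1,3,5,6,7,9}; box has {1,2,3,4,5,6,7} → only 8 remains.
r4c2 = 2: row 4 has {1,3,5,7,8,9}; col 2 has {1,4,5,6,7,8}; box has {1,3,5,7,8} → only 2 remains.
r5c3 = 9: row 5 has {1,2,3,4,5,6,7,8}; col 3 has {1,3,5,8}; box has {1,2,3,5,7,8} → only 9 remains.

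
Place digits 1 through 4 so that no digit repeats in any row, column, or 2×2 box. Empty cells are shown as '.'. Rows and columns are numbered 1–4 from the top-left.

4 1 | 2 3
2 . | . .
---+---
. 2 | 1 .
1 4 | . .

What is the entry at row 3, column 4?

row 2, column 2 = 3: row 2 has {2}; col 2 has {1,2,4}; box has {1,2,4} → only 3 remains.
row 2, column 3 = 4: row 2 has {2,3}; col 3 has {1,2}; box has {2,3} → only 4 remains.
row 2, column 4 = 1: row 2 has {2,3,4}; col 4 has {3}; box has {2,3,4} → only 1 remains.
row 3, column 1 = 3: row 3 has {1,2}; col 1 has {1,2,4}; box has {1,2,4} → only 3 remains.
row 3, column 4 = 4: row 3 has {1,2,3}; col 4 has {1,3}; box has {1} → only 4 remains.

4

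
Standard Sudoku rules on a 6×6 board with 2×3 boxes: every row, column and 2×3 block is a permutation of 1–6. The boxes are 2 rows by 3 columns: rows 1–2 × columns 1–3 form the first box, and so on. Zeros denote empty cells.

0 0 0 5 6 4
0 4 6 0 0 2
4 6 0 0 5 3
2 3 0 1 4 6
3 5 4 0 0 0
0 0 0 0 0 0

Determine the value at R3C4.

2

R1C1 = 1 (sole candidate).
R1C2 = 2 (sole candidate).
R1C3 = 3 (sole candidate).
R2C1 = 5 (sole candidate).
R2C4 = 3 (sole candidate).
R2C5 = 1 (sole candidate).
R3C3 = 1 (sole candidate).
R3C4 = 2: row 3 has {1,3,4,5,6}; col 4 has {1,3,5}; box has {1,3,4,5,6} → only 2 remains.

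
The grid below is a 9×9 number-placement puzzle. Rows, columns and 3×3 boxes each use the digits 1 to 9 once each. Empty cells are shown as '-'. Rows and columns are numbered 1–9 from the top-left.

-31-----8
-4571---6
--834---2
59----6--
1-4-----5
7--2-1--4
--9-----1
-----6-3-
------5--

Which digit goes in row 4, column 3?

2

row 2, column 8 = 9: row 2 has {1,4,5,6,7}; col 8 has {3}; box has {2,6,8} → only 9 remains.
row 6, column 8 = 8: row 6 has {1,2,4,7}; col 8 has {3,9}; box has {4,5,6} → only 8 remains.
row 2, column 1 = 2: row 2 has {1,4,5,6,7,9}; col 1 has {1,5,7}; box has {1,3,4,5,8} → only 2 remains.
row 2, column 6 = 8: row 2 has {1,2,4,5,6,7,9}; col 6 has {1,6}; box has {1,3,4,7} → only 8 remains.
row 2, column 7 = 3: row 2 has {1,2,4,5,6,7,8,9}; col 7 has {5,6}; box has {2,6,8,9} → only 3 remains.
row 6, column 2 = 6: row 6 has {1,2,4,7,8}; col 2 has {3,4,9}; box has {1,4,5,7,9} → only 6 remains.
row 6, column 3 = 3: row 6 has {1,2,4,6,7,8}; col 3 has {1,4,5,8,9}; box has {1,4,5,6,7,9} → only 3 remains.
row 6, column 7 = 9: row 6 has {1,2,3,4,6,7,8}; col 7 has {3,5,6}; box has {4,5,6,8} → only 9 remains.
row 3, column 2 = 7: row 3 has {2,3,4,8}; col 2 has {3,4,6,9}; box has {1,2,3,4,5,8} → only 7 remains.
row 3, column 7 = 1: row 3 has {2,3,4,7,8}; col 7 has {3,5,6,9}; box has {2,3,6,8,9} → only 1 remains.
row 3, column 8 = 5: row 3 has {1,2,3,4,7,8}; col 8 has {3,8,9}; box has {1,2,3,6,8,9} → only 5 remains.
row 4, column 3 = 2: row 4 has {5,6,9}; col 3 has {1,3,4,5,8,9}; box has {1,3,4,5,6,7,9} → only 2 remains.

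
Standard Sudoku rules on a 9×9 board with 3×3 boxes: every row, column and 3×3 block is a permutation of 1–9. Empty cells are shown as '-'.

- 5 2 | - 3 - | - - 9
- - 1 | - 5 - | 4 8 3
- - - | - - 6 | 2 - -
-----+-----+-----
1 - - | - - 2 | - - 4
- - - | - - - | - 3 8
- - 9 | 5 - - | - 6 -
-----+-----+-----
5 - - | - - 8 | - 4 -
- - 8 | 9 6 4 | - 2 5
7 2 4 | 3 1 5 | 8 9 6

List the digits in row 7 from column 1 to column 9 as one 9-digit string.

r8c1 = 3: row 8 has {2,4,5,6,8,9}; col 1 has {1,5,7}; box has {2,4,5,7,8} → only 3 remains.
r8c2 = 1: row 8 has {2,3,4,5,6,8,9}; col 2 has {2,5}; box has {2,3,4,5,7,8} → only 1 remains.
r8c7 = 7: row 8 has {1,2,3,4,5,6,8,9}; col 7 has {2,4,8}; box has {2,4,5,6,8,9} → only 7 remains.
r6c7 = 1: row 6 has {5,6,9}; col 7 has {2,4,7,8}; box has {3,4,6,8} → only 1 remains.
r7c3 = 6: row 7 has {4,5,8}; col 3 has {1,2,4,8,9}; box has {1,2,3,4,5,7,8} → only 6 remains.
r7c7 = 3: row 7 has {4,5,6,8}; col 7 has {1,2,4,7,8}; box has {2,4,5,6,7,8,9} → only 3 remains.
r7c9 = 1: row 7 has {3,4,5,6,8}; col 9 has {3,4,5,6,8,9}; box has {2,3,4,5,6,7,8,9} → only 1 remains.
r1c7 = 6: row 1 has {2,3,5,9}; col 7 has {1,2,3,4,7,8}; box has {2,3,4,8,9} → only 6 remains.
r3c9 = 7: row 3 has {2,6}; col 9 has {1,3,4,5,6,8,9}; box has {2,3,4,6,8,9} → only 7 remains.
r6c9 = 2: row 6 has {1,5,6,9}; col 9 has {1,3,4,5,6,7,8,9}; box has {1,3,4,6,8} → only 2 remains.
r7c2 = 9: row 7 has {1,3,4,5,6,8}; col 2 has {1,2,5}; box has {1,2,3,4,5,6,7,8} → only 9 remains.
r1c8 = 1: row 1 has {2,3,5,6,9}; col 8 has {2,3,4,6,8,9}; box has {2,3,4,6,7,8,9} → only 1 remains.
r3c3 = 3: row 3 has {2,6,7}; col 3 has {1,2,4,6,8,9}; box has {1,2,5} → only 3 remains.
r3c8 = 5: row 3 has {2,3,6,7}; col 8 has {1,2,3,4,6,8,9}; box has {1,2,3,4,6,7,8,9} → only 5 remains.
r4c8 = 7: row 4 has {1,2,4}; col 8 has {1,2,3,4,5,6,8,9}; box has {1,2,3,4,6,8} → only 7 remains.
r1c6 = 7: row 1 has {1,2,3,5,6,9}; col 6 has {2,4,5,6,8}; box has {3,5,6} → only 7 remains.
r2c4 = 2: row 2 has {1,3,4,5,8}; col 4 has {3,5,9}; box has {3,5,6,7} → only 2 remains.
r2c6 = 9: row 2 has {1,2,3,4,5,8}; col 6 has {2,4,5,6,7,8}; box has {2,3,5,6,7} → only 9 remains.
r4c3 = 5: row 4 has {1,2,4,7}; col 3 has {1,2,3,4,6,8,9}; box has {1,9} → only 5 remains.
r4c7 = 9: row 4 has {1,2,4,5,7}; col 7 has {1,2,3,4,6,7,8}; box has {1,2,3,4,6,7,8} → only 9 remains.
r5c3 = 7: row 5 has {3,8}; col 3 has {1,2,3,4,5,6,8,9}; box has {1,5,9} → only 7 remains.
r5c6 = 1: row 5 has {3,7,8}; col 6 has {2,4,5,6,7,8,9}; box has {2,5} → only 1 remains.
r5c7 = 5: row 5 has {1,3,7,8}; col 7 has {1,2,3,4,6,7,8,9}; box has {1,2,3,4,6,7,8,9} → only 5 remains.
r6c6 = 3: row 6 has {1,2,5,6,9}; col 6 has {1,2,4,5,6,7,8,9}; box has {1,2,5} → only 3 remains.
r7c4 = 7: row 7 has {1,3,4,5,6,8,9}; col 4 has {2,3,5,9}; box has {1,3,4,5,6,8,9} → only 7 remains.
r7c5 = 2: row 7 has {1,3,4,5,6,7,8,9}; col 5 has {1,3,5,6}; box has {1,3,4,5,6,7,8,9} → only 2 remains.

596728341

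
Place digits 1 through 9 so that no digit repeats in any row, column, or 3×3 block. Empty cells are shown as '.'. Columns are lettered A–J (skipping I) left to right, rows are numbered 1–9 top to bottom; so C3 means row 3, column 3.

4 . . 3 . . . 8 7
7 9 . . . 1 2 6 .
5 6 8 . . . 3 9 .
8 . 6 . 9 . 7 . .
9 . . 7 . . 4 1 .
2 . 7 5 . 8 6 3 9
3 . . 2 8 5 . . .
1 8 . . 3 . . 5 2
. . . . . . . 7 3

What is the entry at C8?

4

C2 = 3 (sole candidate).
D3 = 4 (sole candidate).
J3 = 1 (sole candidate).
D4 = 1 (sole candidate).
H4 = 2 (sole candidate).
J4 = 5 (sole candidate).
C5 = 5 (sole candidate).
J5 = 8 (sole candidate).
E6 = 4 (sole candidate).
H7 = 4 (sole candidate).
J7 = 6 (sole candidate).
G8 = 9 (sole candidate).
A9 = 6 (sole candidate).
D9 = 9 (sole candidate).
E9 = 1 (sole candidate).
F9 = 4 (sole candidate).
G9 = 8 (sole candidate).
G1 = 5 (sole candidate).
D2 = 8 (sole candidate).
E2 = 5 (sole candidate).
J2 = 4 (sole candidate).
F4 = 3 (sole candidate).
B5 = 3 (sole candidate).
B6 = 1 (sole candidate).
B7 = 7 (sole candidate).
C7 = 9 (sole candidate).
G7 = 1 (sole candidate).
C8 = 4: row 8 has {1,2,3,5,8,9}; col 3 has {3,5,6,7,8,9}; box has {1,3,6,7,8,9} → only 4 remains.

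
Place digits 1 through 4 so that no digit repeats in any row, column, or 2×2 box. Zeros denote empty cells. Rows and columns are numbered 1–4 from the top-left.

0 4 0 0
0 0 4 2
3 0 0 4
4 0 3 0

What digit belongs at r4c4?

1

r1c3 = 1: row 1 has {4}; col 3 has {3,4}; box has {2,4} → only 1 remains.
r1c4 = 3: row 1 has {1,4}; col 4 has {2,4}; box has {1,2,4} → only 3 remains.
r2c1 = 1: row 2 has {2,4}; col 1 has {3,4}; box has {4} → only 1 remains.
r2c2 = 3: row 2 has {1,2,4}; col 2 has {4}; box has {1,4} → only 3 remains.
r3c3 = 2: row 3 has {3,4}; col 3 has {1,3,4}; box has {3,4} → only 2 remains.
r4c4 = 1: row 4 has {3,4}; col 4 has {2,3,4}; box has {2,3,4} → only 1 remains.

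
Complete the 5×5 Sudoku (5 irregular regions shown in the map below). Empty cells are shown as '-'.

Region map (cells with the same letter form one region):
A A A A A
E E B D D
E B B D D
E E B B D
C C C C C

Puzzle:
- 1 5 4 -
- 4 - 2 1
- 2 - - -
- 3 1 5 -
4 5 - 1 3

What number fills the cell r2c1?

5

r1c5 = 2 (sole candidate).
r2c1 = 5: row 2 has {1,2,4}; col 1 has {4}; region has {3,4} → only 5 remains.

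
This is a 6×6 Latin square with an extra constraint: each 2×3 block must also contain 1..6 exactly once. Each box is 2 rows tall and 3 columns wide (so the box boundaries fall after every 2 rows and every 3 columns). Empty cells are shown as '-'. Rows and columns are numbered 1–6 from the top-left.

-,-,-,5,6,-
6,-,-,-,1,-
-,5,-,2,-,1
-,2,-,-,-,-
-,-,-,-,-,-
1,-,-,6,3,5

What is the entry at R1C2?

1

R3C5 = 4: row 3 has {1,2,5}; col 5 has {1,3,6}; box has {1,2} → only 4 remains.
R4C4 = 3: row 4 has {2}; col 4 has {2,5,6}; box has {1,2,4} → only 3 remains.
R4C5 = 5: row 4 has {2,3}; col 5 has {1,3,4,6}; box has {1,2,3,4} → only 5 remains.
R4C6 = 6: row 4 has {2,3,5}; col 6 has {1,5}; box has {1,2,3,4,5} → only 6 remains.
R5C5 = 2: row 5 has {}; col 5 has {1,3,4,5,6}; box has {3,5,6} → only 2 remains.
R5C6 = 4: row 5 has {2}; col 6 has {1,5,6}; box has {2,3,5,6} → only 4 remains.
R6C2 = 4: row 6 has {1,3,5,6}; col 2 has {2,5}; box has {1} → only 4 remains.
R6C3 = 2: row 6 has {1,3,4,5,6}; col 3 has {}; box has {1,4} → only 2 remains.
R2C2 = 3: row 2 has {1,6}; col 2 has {2,4,5}; box has {6} → only 3 remains.
R2C4 = 4: row 2 has {1,3,6}; col 4 has {2,3,5,6}; box has {1,5,6} → only 4 remains.
R2C6 = 2: row 2 has {1,3,4,6}; col 6 has {1,4,5,6}; box has {1,4,5,6} → only 2 remains.
R3C1 = 3: row 3 has {1,2,4,5}; col 1 has {1,6}; box has {2,5} → only 3 remains.
R3C3 = 6: row 3 has {1,2,3,4,5}; col 3 has {2}; box has {2,3,5} → only 6 remains.
R4C1 = 4: row 4 has {2,3,5,6}; col 1 has {1,3,6}; box has {2,3,5,6} → only 4 remains.
R4C3 = 1: row 4 has {2,3,4,5,6}; col 3 has {2,6}; box has {2,3,4,5,6} → only 1 remains.
R5C1 = 5: row 5 has {2,4}; col 1 has {1,3,4,6}; box has {1,2,4} → only 5 remains.
R5C2 = 6: row 5 has {2,4,5}; col 2 has {2,3,4,5}; box has {1,2,4,5} → only 6 remains.
R5C3 = 3: row 5 has {2,4,5,6}; col 3 has {1,2,6}; box has {1,2,4,5,6} → only 3 remains.
R5C4 = 1: row 5 has {2,3,4,5,6}; col 4 has {2,3,4,5,6}; box has {2,3,4,5,6} → only 1 remains.
R1C1 = 2: row 1 has {5,6}; col 1 has {1,3,4,5,6}; box has {3,6} → only 2 remains.
R1C2 = 1: row 1 has {2,5,6}; col 2 has {2,3,4,5,6}; box has {2,3,6} → only 1 remains.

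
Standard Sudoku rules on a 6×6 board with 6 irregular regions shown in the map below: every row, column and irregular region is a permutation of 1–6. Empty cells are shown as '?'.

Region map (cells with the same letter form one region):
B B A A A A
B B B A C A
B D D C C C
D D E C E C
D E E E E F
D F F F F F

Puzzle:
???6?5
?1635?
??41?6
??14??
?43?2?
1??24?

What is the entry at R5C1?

R1C3 = 2: row 1 has {5,6}; col 3 has {1,3,4,6}; region has {3,5,6} → only 2 remains.
R1C5 = 1: row 1 has {2,5,6}; col 5 has {2,4,5}; region has {2,3,5,6} → only 1 remains.
R2C6 = 4: row 2 has {1,3,5,6}; col 6 has {5,6}; region has {1,2,3,5,6} → only 4 remains.
R3C5 = 3: row 3 has {1,4,6}; col 5 has {1,2,4,5}; region has {1,4,5,6} → only 3 remains.
R4C5 = 6: row 4 has {1,4}; col 5 has {1,2,3,4,5}; region has {1,2,3,4} → only 6 remains.
R4C6 = 2: row 4 has {1,4,6}; col 6 has {4,5,6}; region has {1,3,4,5,6} → only 2 remains.
R5C4 = 5: row 5 has {2,3,4}; col 4 has {1,2,3,4,6}; region has {1,2,3,4,6} → only 5 remains.
R5C6 = 1: row 5 has {2,3,4,5}; col 6 has {2,4,5,6}; region has {2,4} → only 1 remains.
R6C3 = 5: row 6 has {1,2,4}; col 3 has {1,2,3,4,6}; region has {1,2,4} → only 5 remains.
R6C6 = 3: row 6 has {1,2,4,5}; col 6 has {1,2,4,5,6}; region has {1,2,4,5} → only 3 remains.
R1C2 = 3: row 1 has {1,2,5,6}; col 2 has {1,4}; region has {1,6} → only 3 remains.
R2C1 = 2: row 2 has {1,3,4,5,6}; col 1 has {1}; region has {1,3,6} → only 2 remains.
R3C1 = 5: row 3 has {1,3,4,6}; col 1 has {1,2}; region has {1,2,3,6} → only 5 remains.
R3C2 = 2: row 3 has {1,3,4,5,6}; col 2 has {1,3,4}; region has {1,4} → only 2 remains.
R4C1 = 3: row 4 has {1,2,4,6}; col 1 has {1,2,5}; region has {1,2,4} → only 3 remains.
R4C2 = 5: row 4 has {1,2,3,4,6}; col 2 has {1,2,3,4}; region has {1,2,3,4} → only 5 remains.
R5C1 = 6: row 5 has {1,2,3,4,5}; col 1 has {1,2,3,5}; region has {1,2,3,4,5} → only 6 remains.

6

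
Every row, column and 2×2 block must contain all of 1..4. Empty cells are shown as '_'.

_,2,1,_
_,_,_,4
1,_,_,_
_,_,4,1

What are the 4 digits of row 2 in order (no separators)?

r1c4 = 3: row 1 has {1,2}; col 4 has {1,4}; box has {1,4} → only 3 remains.
r2c1 = 3: row 2 has {4}; col 1 has {1}; box has {2} → only 3 remains.
r2c2 = 1: row 2 has {3,4}; col 2 has {2}; box has {2,3} → only 1 remains.
r2c3 = 2: row 2 has {1,3,4}; col 3 has {1,4}; box has {1,3,4} → only 2 remains.

3124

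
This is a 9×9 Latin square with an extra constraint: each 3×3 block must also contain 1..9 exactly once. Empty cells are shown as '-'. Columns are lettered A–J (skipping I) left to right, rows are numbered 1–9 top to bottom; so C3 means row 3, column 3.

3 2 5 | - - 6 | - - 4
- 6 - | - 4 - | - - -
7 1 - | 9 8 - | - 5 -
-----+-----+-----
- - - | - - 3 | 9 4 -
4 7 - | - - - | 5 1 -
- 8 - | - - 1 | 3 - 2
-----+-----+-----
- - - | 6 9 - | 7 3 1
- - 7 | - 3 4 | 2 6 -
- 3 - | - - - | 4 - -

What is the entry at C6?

C3 = 4 (sole candidate).
F3 = 2 (sole candidate).
G3 = 6 (sole candidate).
J3 = 3 (sole candidate).
B4 = 5 (sole candidate).
H6 = 7 (sole candidate).
B7 = 4 (sole candidate).
B8 = 9 (sole candidate).
H1 = 9 (hidden single in row 1).
H9 = 8 (sole candidate).
H2 = 2 (sole candidate).
J8 = 5 (sole candidate).
J9 = 9 (sole candidate).
G1 = 8 (hidden single in row 1).
G2 = 1 (sole candidate).
J2 = 7 (sole candidate).
F2 = 5 (sole candidate).
F7 = 8 (sole candidate).
D8 = 1 (sole candidate).
F9 = 7 (sole candidate).
D1 = 7 (sole candidate).
E1 = 1 (sole candidate).
D2 = 3 (sole candidate).
F5 = 9 (sole candidate).
C7 = 2 (sole candidate).
A8 = 8 (sole candidate).
A2 = 9 (sole candidate).
C2 = 8 (sole candidate).
A6 = 6 (sole candidate).
C6 = 9: row 6 has {1,2,3,6,7,8}; col 3 has {2,4,5,7,8}; box has {4,5,6,7,8} → only 9 remains.

9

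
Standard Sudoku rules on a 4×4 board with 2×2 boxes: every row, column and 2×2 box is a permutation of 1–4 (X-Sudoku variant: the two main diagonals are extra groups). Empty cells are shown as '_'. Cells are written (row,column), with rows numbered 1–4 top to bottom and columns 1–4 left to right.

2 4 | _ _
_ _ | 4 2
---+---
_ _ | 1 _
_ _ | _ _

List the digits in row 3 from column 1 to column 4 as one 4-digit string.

4213

(1,3) = 3 (sole candidate).
(1,4) = 1 (sole candidate).
(2,2) = 3 (sole candidate).
(3,2) = 2: row 3 has {1}; col 2 has {3,4}; box has {}; anti-diagonal has {1,4} → only 2 remains.
(4,1) = 3 (sole candidate).
(4,2) = 1 (sole candidate).
(4,3) = 2 (sole candidate).
(4,4) = 4 (sole candidate).
(2,1) = 1 (sole candidate).
(3,1) = 4: row 3 has {1,2}; col 1 has {1,2,3}; box has {1,2,3} → only 4 remains.
(3,4) = 3: row 3 has {1,2,4}; col 4 has {1,2,4}; box has {1,2,4} → only 3 remains.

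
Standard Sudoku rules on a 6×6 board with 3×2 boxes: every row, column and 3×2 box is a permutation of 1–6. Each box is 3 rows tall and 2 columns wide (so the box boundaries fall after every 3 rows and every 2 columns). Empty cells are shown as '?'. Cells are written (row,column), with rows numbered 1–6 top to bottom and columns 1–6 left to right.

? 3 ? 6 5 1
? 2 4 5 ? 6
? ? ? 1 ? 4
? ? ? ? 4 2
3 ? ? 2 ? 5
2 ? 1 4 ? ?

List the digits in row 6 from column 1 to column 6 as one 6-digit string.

(1,1) = 4 (sole candidate).
(1,3) = 2 (sole candidate).
(2,1) = 1 (sole candidate).
(2,5) = 3 (sole candidate).
(3,3) = 3 (sole candidate).
(3,5) = 2 (sole candidate).
(4,4) = 3 (sole candidate).
(5,3) = 6 (sole candidate).
(5,5) = 1 (sole candidate).
(6,5) = 6: row 6 has {1,2,4}; col 5 has {1,2,3,4,5}; box has {1,2,4,5} → only 6 remains.
(6,6) = 3: row 6 has {1,2,4,6}; col 6 has {1,2,4,5,6}; box has {1,2,4,5,6} → only 3 remains.
(4,3) = 5 (sole candidate).
(5,2) = 4 (sole candidate).
(6,2) = 5: row 6 has {1,2,3,4,6}; col 2 has {2,3,4}; box has {2,3,4} → only 5 remains.

251463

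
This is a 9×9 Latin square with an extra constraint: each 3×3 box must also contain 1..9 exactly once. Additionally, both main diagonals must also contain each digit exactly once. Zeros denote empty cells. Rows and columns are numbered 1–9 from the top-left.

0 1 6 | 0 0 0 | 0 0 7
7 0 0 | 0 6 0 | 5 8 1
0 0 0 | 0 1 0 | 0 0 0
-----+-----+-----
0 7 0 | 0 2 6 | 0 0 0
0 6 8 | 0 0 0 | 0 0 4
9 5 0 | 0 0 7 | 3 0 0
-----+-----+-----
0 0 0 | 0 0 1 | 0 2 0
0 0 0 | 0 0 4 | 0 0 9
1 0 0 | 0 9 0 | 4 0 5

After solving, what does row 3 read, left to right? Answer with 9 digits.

532718946

row 4, column 9 = 8: row 4 has {2,6,7}; col 9 has {1,4,5,7,9}; box has {3,4} → only 8 remains.
row 5, column 5 = 3: row 5 has {4,6,8}; col 5 has {1,2,6,9}; box has {2,6,7}; main diagonal has {5,7}; anti-diagonal has {1,6,7,8} → only 3 remains.
row 6, column 4 = 4: row 6 has {3,5,7,9}; col 4 has {}; box has {2,3,6,7}; anti-diagonal has {1,3,6,7,8} → only 4 remains.
row 6, column 5 = 8: row 6 has {3,4,5,7,9}; col 5 has {1,2,3,6,9}; box has {2,3,4,6,7} → only 8 remains.
row 8, column 2 = 2: row 8 has {4,9}; col 2 has {1,5,6,7}; box has {1}; anti-diagonal has {1,3,4,6,7,8} → only 2 remains.
row 3, column 7 = 9: row 3 has {1}; col 7 has {3,4,5}; box has {1,5,7,8}; anti-diagonal has {1,2,3,4,6,7,8} → only 9 remains.
row 4, column 7 = 1: row 4 has {2,6,7,8}; col 7 has {3,4,5,9}; box has {3,4,8} → only 1 remains.
row 5, column 1 = 2: row 5 has {3,4,6,8}; col 1 has {1,7,9}; box has {5,6,7,8,9} → only 2 remains.
row 5, column 7 = 7: row 5 has {2,3,4,6,8}; col 7 has {1,3,4,5,9}; box has {1,3,4,8} → only 7 remains.
row 6, column 3 = 1: row 6 has {3,4,5,7,8,9}; col 3 has {6,8}; box has {2,5,6,7,8,9} → only 1 remains.
row 6, column 8 = 6: row 6 has {1,3,4,5,7,8,9}; col 8 has {2,8}; box has {1,3,4,7,8} → only 6 remains.
row 6, column 9 = 2: row 6 has {1,3,4,5,6,7,8,9}; col 9 has {1,4,5,7,8,9}; box has {1,3,4,6,7,8} → only 2 remains.
row 7, column 3 = 5: row 7 has {1,2}; col 3 has {1,6,8}; box has {1,2}; anti-diagonal has {1,2,3,4,6,7,8,9} → only 5 remains.
row 7, column 5 = 7: row 7 has {1,2,5}; col 5 has {1,2,3,6,8,9}; box has {1,4,9} → only 7 remains.
row 8, column 5 = 5: row 8 has {2,4,9}; col 5 has {1,2,3,6,7,8,9}; box has {1,4,7,9} → only 5 remains.
row 8, column 8 = 1: row 8 has {2,4,5,9}; col 8 has {2,6,8}; box has {2,4,5,9}; main diagonal has {3,5,7} → only 1 remains.
row 1, column 5 = 4: row 1 has {1,6,7}; col 5 has {1,2,3,5,6,7,8,9}; box has {1,6} → only 4 remains.
row 1, column 7 = 2: row 1 has {1,4,6,7}; col 7 has {1,3,4,5,7,9}; box has {1,5,7,8,9} → only 2 remains.
row 1, column 8 = 3: row 1 has {1,2,4,6,7}; col 8 has {1,2,6,8}; box has {1,2,5,7,8,9} → only 3 remains.
row 3, column 8 = 4: row 3 has {1,9}; col 8 has {1,2,3,6,8}; box has {1,2,3,5,7,8,9} → only 4 remains.
row 3, column 9 = 6: row 3 has {1,4,9}; col 9 has {1,2,4,5,7,8,9}; box has {1,2,3,4,5,7,8,9} → only 6 remains.
row 4, column 4 = 9: row 4 has {1,2,6,7,8}; col 4 has {4}; box has {2,3,4,6,7,8}; main diagonal has {1,3,5,7} → only 9 remains.
row 4, column 8 = 5: row 4 has {1,2,6,7,8,9}; col 8 has {1,2,3,4,6,8}; box has {1,2,3,4,6,7,8} → only 5 remains.
row 5, column 6 = 5: row 5 has {2,3,4,6,7,8}; col 6 has {1,4,6,7}; box has {2,3,4,6,7,8,9} → only 5 remains.
row 5, column 8 = 9: row 5 has {2,3,4,5,6,7,8}; col 8 has {1,2,3,4,5,6,8}; box has {1,2,3,4,5,6,7,8} → only 9 remains.
row 7, column 9 = 3: row 7 has {1,2,5,7}; col 9 has {1,2,4,5,6,7,8,9}; box has {1,2,4,5,9} → only 3 remains.
row 9, column 8 = 7: row 9 has {1,4,5,9}; col 8 has {1,2,3,4,5,6,8,9}; box has {1,2,3,4,5,9} → only 7 remains.
row 1, column 1 = 8: row 1 has {1,2,3,4,6,7}; col 1 has {1,2,7,9}; box has {1,6,7}; main diagonal has {1,3,5,7,9} → only 8 remains.
row 1, column 4 = 5: row 1 has {1,2,3,4,6,7,8}; col 4 has {4,9}; box has {1,4,6} → only 5 remains.
row 1, column 6 = 9: row 1 has {1,2,3,4,5,6,7,8}; col 6 has {1,4,5,6,7}; box has {1,4,5,6} → only 9 remains.
row 2, column 2 = 4: row 2 has {1,5,6,7,8}; col 2 has {1,2,5,6,7}; box has {1,6,7,8}; main diagonal has {1,3,5,7,8,9} → only 4 remains.
row 3, column 2 = 3: row 3 has {1,4,6,9}; col 2 has {1,2,4,5,6,7}; box has {1,4,6,7,8} → only 3 remains.
row 3, column 3 = 2: row 3 has {1,3,4,6,9}; col 3 has {1,5,6,8}; box has {1,3,4,6,7,8}; main diagonal has {1,3,4,5,7,8,9} → only 2 remains.
row 3, column 6 = 8: row 3 has {1,2,3,4,6,9}; col 6 has {1,4,5,6,7,9}; box has {1,4,5,6,9} → only 8 remains.
row 5, column 4 = 1: row 5 has {2,3,4,5,6,7,8,9}; col 4 has {4,5,9}; box has {2,3,4,5,6,7,8,9} → only 1 remains.
row 7, column 7 = 6: row 7 has {1,2,3,5,7}; col 7 has {1,2,3,4,5,7,9}; box has {1,2,3,4,5,7,9}; main diagonal has {1,2,3,4,5,7,8,9} → only 6 remains.
row 8, column 7 = 8: row 8 has {1,2,4,5,9}; col 7 has {1,2,3,4,5,6,7,9}; box has {1,2,3,4,5,6,7,9} → only 8 remains.
row 9, column 2 = 8: row 9 has {1,4,5,7,9}; col 2 has {1,2,3,4,5,6,7}; box has {1,2,5} → only 8 remains.
row 9, column 3 = 3: row 9 has {1,4,5,7,8,9}; col 3 has {1,2,5,6,8}; box has {1,2,5,8} → only 3 remains.
row 9, column 6 = 2: row 9 has {1,3,4,5,7,8,9}; col 6 has {1,4,5,6,7,8,9}; box has {1,4,5,7,9} → only 2 remains.
row 2, column 3 = 9: row 2 has {1,4,5,6,7,8}; col 3 has {1,2,3,5,6,8}; box has {1,2,3,4,6,7,8} → only 9 remains.
row 2, column 6 = 3: row 2 has {1,4,5,6,7,8,9}; col 6 has {1,2,4,5,6,7,8,9}; box has {1,4,5,6,8,9} → only 3 remains.
row 3, column 1 = 5: row 3 has {1,2,3,4,6,8,9}; col 1 has {1,2,7,8,9}; box has {1,2,3,4,6,7,8,9} → only 5 remains.
row 3, column 4 = 7: row 3 has {1,2,3,4,5,6,8,9}; col 4 has {1,4,5,9}; box has {1,3,4,5,6,8,9} → only 7 remains.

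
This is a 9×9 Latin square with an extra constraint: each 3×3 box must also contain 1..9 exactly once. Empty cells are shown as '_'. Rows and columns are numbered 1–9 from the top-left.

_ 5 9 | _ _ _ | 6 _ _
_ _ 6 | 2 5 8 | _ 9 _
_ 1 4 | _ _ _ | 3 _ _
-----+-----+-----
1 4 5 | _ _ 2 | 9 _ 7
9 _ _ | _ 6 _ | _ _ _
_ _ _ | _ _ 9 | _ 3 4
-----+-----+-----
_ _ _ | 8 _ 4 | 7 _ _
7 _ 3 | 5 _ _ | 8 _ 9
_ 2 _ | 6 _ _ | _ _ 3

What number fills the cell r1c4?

r2c1 = 3 (sole candidate).
r2c2 = 7 (sole candidate).
r2c9 = 1 (sole candidate).
r4c4 = 3 (sole candidate).
r4c5 = 8 (sole candidate).
r4c8 = 6 (sole candidate).
r7c3 = 1 (sole candidate).
r8c2 = 6 (sole candidate).
r8c6 = 1 (sole candidate).
r9c3 = 8 (sole candidate).
r9c6 = 7 (sole candidate).
r1c6 = 3 (sole candidate).
r2c7 = 4 (sole candidate).
r3c6 = 6 (sole candidate).
r5c6 = 5 (sole candidate).
r6c2 = 8 (sole candidate).
r7c1 = 5 (sole candidate).
r7c2 = 9 (sole candidate).
r7c8 = 2 (sole candidate).
r7c9 = 6 (sole candidate).
r8c5 = 2 (sole candidate).
r8c8 = 4 (sole candidate).
r9c1 = 4 (sole candidate).
r9c5 = 9 (sole candidate).
r3c5 = 7 (sole candidate).
r5c2 = 3 (sole candidate).
r6c5 = 1 (sole candidate).
r7c5 = 3 (sole candidate).
r1c5 = 4 (sole candidate).
r3c4 = 9 (sole candidate).
r6c4 = 7 (sole candidate).
r1c4 = 1: row 1 has {3,4,5,6,9}; col 4 has {2,3,5,6,7,8,9}; box has {2,3,4,5,6,7,8,9} → only 1 remains.

1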